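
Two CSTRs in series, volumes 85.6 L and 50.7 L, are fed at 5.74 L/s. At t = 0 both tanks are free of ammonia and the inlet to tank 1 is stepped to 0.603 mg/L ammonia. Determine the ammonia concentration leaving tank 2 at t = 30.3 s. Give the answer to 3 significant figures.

0.437 mg/L

Time constants: τᵢ = Vᵢ/Q for each well-mixed tank.
τ₁ = 85.6/5.74 = 14.913 s; τ₂ = 50.7/5.74 = 8.8328 s.
Solving the cascade with C₁(0)=C₂(0)=0 gives C₂(t) = C_in[1 − (τ₁ e^(−t/τ₁) − τ₂ e^(−t/τ₂))/(τ₁ − τ₂)].
At t = 30.3: e^(−t/τ₁) = 0.13110, e^(−t/τ₂) = 0.032374.
C₂ = 0.603·[1 − (14.913·0.13110 − 8.8328·0.032374)/(6.0801)] = 0.603·0.72548 = 0.43746 mg/L.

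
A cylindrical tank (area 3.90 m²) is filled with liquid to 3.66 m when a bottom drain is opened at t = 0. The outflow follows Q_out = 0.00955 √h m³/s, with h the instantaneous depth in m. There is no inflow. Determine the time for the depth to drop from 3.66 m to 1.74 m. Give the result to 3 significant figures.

485 s

A dh/dt = −Q_out = −0.00955 √h.
∫ h^(−1/2) dh = −(0.00955/A) ∫ dt, giving 2√h = 2√h₀ − (0.00955/A) t.
t = 2A(√h₀ − √h)/0.00955 = 2·3.90·(√3.66 − √1.74)/0.00955
  = 7.8000 × (1.9131 − 1.3191) / 0.00955 = 485.17 s.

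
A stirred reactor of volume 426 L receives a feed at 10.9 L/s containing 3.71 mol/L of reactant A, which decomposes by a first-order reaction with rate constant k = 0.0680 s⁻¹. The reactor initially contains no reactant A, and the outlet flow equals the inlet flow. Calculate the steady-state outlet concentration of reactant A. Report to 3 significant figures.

Species balance: V dC/dt = Q C_in − Q C − k V C.
Steady state (dC/dt = 0): C_ss = Q C_in/(Q + kV) = C_in/(1 + kV/Q).
C_ss = 10.9·3.71/(10.9 + 0.0680·426) = 40.439/39.868 = 1.0143 mol/L.

1.01 mol/L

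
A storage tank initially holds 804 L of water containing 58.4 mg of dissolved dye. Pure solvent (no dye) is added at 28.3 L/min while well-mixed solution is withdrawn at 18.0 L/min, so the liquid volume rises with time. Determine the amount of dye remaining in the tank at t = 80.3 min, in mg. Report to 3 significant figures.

Let m(t) be the amount of dye. Volume: V(t) = V₀ + (Q_in − Q_out) t = 804 + 10.300 t; V(80.3) = 1631.1 L.
Solute balance: dm/dt = 0 − Q_out C = −Q_out m/V(t).
Separate: dm/m = −Q_out dt/V(t) ⇒ ln(m/m₀) = −(Q_out/(Q_in−Q_out)) ln(V/V₀).
m = m₀ (V₀/V)^(Q_out/(Q_in−Q_out)) = 58.4 × (804/1631.1)^(1.7476) = 16.964 mg.

17.0 mg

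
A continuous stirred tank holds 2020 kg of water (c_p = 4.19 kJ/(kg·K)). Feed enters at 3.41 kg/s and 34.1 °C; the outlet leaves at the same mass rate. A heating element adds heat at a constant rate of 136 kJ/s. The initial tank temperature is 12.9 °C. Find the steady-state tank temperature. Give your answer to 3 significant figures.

M c_p dT/dt = ṁ c_p (T_in − T) + Q̇.
At steady state dT/dt = 0 ⇒ T_ss = T_in + Q̇/(ṁ c_p) = 34.1 + 136/(3.41·4.19) = 43.619 °C.

43.6 °C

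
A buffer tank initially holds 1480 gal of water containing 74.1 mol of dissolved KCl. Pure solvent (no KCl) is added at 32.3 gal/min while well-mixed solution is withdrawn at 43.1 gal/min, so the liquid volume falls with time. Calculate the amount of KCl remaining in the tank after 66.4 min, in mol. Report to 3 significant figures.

Let m(t) be the amount of KCl. Volume: V(t) = V₀ + (Q_in − Q_out) t = 1480 − 10.800 t; V(66.4) = 762.88 gal.
Species balance (pure solvent in): dm/dt = −Q_out · m/V(t).
Separate: dm/m = −Q_out dt/V(t) ⇒ ln(m/m₀) = −(Q_out/(Q_in−Q_out)) ln(V/V₀).
m = m₀ (V₀/V)^(Q_out/(Q_in−Q_out)) = 74.1 × (1480/762.88)^(-3.9907) = 5.2633 mol.

5.26 mol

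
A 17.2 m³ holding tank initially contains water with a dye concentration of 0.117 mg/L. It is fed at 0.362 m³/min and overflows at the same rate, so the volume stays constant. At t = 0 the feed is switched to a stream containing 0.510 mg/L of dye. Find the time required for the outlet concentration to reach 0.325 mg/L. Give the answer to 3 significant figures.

Species balance: V dC/dt = Q(C_in − C) ⇒ τ = V/Q = 47.514 min.
C(t) = C_in + (C₀ − C_in) e^(−t/τ). Set C = 0.325 and solve for t:
e^(−t/τ) = (C − C_in)/(C₀ − C_in) = (0.325 − 0.510)/(0.117 − 0.510) = 0.47074
t = −τ ln(…) = 47.514 × 0.75345 = 35.799 min.

35.8 min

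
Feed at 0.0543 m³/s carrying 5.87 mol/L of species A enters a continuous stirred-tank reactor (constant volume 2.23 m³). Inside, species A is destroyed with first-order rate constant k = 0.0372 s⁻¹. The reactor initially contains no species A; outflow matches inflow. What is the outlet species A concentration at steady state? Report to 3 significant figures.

Species balance: V dC/dt = Q C_in − Q C − k V C.
Steady state (dC/dt = 0): C_ss = Q C_in/(Q + kV) = C_in/(1 + kV/Q).
C_ss = 0.0543·5.87/(0.0543 + 0.0372·2.23) = 0.31874/0.13726 = 2.3222 mol/L.

2.32 mol/L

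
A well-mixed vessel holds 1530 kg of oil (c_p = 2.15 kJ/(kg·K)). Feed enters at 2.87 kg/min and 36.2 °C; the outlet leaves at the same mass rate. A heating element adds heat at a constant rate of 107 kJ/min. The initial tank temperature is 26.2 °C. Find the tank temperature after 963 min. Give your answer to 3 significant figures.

49.1 °C

Heat balance on the well-mixed liquid: M c_p dT/dt = ṁ c_p (T_in − T) + 107.
τ = M/ṁ = 533.10 min; T_ss = T_in + Q̇/(ṁ c_p) = 36.2 + 107/(2.87·2.15) = 53.541 °C.
This is linear first-order; T(t) = T_ss + (T₀ − T_ss) e^(−t/τ).
T(963) = 53.541 + (-27.341)·e^(−963/533.10) = 53.541 + (-27.341)·0.16424 = 49.050 °C.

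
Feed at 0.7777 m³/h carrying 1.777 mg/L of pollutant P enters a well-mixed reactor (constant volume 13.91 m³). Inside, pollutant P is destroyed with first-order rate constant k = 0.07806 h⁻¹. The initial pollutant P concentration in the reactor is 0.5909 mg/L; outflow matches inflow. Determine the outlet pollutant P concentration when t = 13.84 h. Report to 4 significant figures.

Accumulation = in − out − consumed: V dC/dt = Q C_in − Q C − k V C.
dC/dt = (Q/V) C_in − (Q/V + k) C; effective rate a = Q/V + k = 0.0559094 + 0.07806 = 0.133969 h⁻¹.
C_ss = Q C_in/(Q + kV) = 0.741595 mg/L; C(t) = C_ss + (C₀ − C_ss) e^(−a t).
C(13.84) = 0.741595 + (-0.150695)·e^(−0.133969·13.84) = 0.741595 + (-0.150695)·0.156588 = 0.717998 mg/L.

0.7180 mg/L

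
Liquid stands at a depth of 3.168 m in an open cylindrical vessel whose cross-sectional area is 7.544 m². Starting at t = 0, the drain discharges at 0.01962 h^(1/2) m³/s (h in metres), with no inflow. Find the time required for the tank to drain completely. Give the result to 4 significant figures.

1369 s

Unsteady balance on liquid volume: A dh/dt = −0.01962 √h.
Separate and integrate: 2(√h − √h₀) = −(0.01962/A) t.
Set h = 0: 2√h₀ = (0.01962/A) t_empty ⇒ t_empty = 2A√h₀/0.01962.
t_empty = 2·7.544·√3.168/0.01962 = 15.0880·1.77989/0.01962 = 1368.75 s.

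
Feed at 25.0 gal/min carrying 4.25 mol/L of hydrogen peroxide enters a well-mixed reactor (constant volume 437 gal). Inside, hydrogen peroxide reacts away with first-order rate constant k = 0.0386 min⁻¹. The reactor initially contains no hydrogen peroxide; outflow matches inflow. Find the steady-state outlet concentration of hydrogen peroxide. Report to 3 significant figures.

V dC/dt = Q(C_in − C) − k V C.
At steady state: 0 = Q C_in − (Q + kV) C_ss, so C_ss = Q C_in/(Q + kV).
C_ss = 25.0·4.25/(25.0 + 0.0386·437) = 106.25/41.868 = 2.5377 mol/L.

2.54 mol/L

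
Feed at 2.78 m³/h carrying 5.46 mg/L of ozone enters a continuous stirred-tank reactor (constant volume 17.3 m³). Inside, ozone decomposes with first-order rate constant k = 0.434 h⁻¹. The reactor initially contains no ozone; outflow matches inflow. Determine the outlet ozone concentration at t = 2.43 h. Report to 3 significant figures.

1.13 mg/L

Species balance: V dC/dt = Q C_in − Q C − k V C.
dC/dt = (Q/V) C_in − (Q/V + k) C; effective rate a = Q/V + k = 0.16069 + 0.434 = 0.59469 h⁻¹.
C_ss = Q C_in/(Q + kV) = 1.4754 mg/L; C(t) = C_ss + (C₀ − C_ss) e^(−a t).
C(2.43) = 1.4754 + (-1.4754)·e^(−0.59469·2.43) = 1.4754 + (-1.4754)·0.23572 = 1.1276 mg/L.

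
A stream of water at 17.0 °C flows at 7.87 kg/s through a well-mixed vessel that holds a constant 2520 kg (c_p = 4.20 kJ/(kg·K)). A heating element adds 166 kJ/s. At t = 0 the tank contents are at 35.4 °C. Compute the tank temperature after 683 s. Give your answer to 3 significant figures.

23.6 °C

Energy balance: M c_p dT/dt = ṁ c_p (T_in − T) + 166.
Rearrange: dT/dt = (T_ss − T)/τ with τ = M/ṁ = 320.20 s and T_ss = T_in + Q̇/(ṁ c_p) = 22.022 °C.
Integrating: T(t) = T_ss + (T₀ − T_ss) e^(−t/τ).
T(683) = 22.022 + (13.378)·e^(−683/320.20) = 22.022 + (13.378)·0.11848 = 23.607 °C.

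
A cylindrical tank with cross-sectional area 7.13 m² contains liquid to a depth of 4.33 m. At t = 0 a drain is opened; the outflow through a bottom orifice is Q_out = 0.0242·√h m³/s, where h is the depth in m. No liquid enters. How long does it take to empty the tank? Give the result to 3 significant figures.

With no inflow, A dh/dt = −0.0242 √h.
Separate and integrate: 2(√h − √h₀) = −(0.0242/A) t.
Tank is empty when √h = 0: t_empty = 2A√h₀/0.0242.
t_empty = 2·7.13·√4.33/0.0242 = 14.260·2.0809/0.0242 = 1226.2 s.

1230 s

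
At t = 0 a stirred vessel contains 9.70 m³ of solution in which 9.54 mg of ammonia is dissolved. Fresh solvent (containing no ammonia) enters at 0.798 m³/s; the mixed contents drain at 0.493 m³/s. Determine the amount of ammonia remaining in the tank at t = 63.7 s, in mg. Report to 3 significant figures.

Let m(t) be the amount of ammonia. Volume: V(t) = V₀ + (Q_in − Q_out) t = 9.70 + 0.30500 t; V(63.7) = 29.129 m³.
No ammonia enters, so dm/dt = −Q_out · (m/V).
dm/m = −Q_out dt/(V₀ + 0.30500 t); integrating gives ln(m/m₀) = −(Q_out/(Q_in−Q_out)) ln(V/V₀).
m = m₀ (V₀/V)^(Q_out/(Q_in−Q_out)) = 9.54 × (9.70/29.129)^(1.6164) = 1.6130 mg.

1.61 mg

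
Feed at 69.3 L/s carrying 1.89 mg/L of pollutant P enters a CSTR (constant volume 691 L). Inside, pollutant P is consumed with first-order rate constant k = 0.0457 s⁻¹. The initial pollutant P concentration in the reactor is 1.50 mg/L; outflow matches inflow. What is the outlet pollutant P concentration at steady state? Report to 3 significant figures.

1.30 mg/L

V dC/dt = Q(C_in − C) − k V C.
At steady state: 0 = Q C_in − (Q + kV) C_ss, so C_ss = Q C_in/(Q + kV).
C_ss = 69.3·1.89/(69.3 + 0.0457·691) = 130.98/100.88 = 1.2984 mg/L.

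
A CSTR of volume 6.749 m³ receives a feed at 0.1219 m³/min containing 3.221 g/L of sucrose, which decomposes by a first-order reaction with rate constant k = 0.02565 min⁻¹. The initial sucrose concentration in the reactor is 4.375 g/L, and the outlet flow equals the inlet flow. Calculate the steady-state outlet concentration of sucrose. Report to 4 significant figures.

1.331 g/L

Species balance: V dC/dt = Q C_in − Q C − k V C.
Steady state (dC/dt = 0): C_ss = Q C_in/(Q + kV) = C_in/(1 + kV/Q).
C_ss = 0.1219·3.221/(0.1219 + 0.02565·6.749) = 0.392640/0.295012 = 1.33093 g/L.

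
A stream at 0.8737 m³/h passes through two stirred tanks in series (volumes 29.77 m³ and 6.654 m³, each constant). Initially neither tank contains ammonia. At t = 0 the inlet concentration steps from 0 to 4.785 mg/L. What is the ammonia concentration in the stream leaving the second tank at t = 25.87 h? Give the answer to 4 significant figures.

Time constants: τᵢ = Vᵢ/Q for each well-mixed tank.
τ₁ = 29.77/0.8737 = 34.0735 h; τ₂ = 6.654/0.8737 = 7.61589 h.
Solving the cascade with C₁(0)=C₂(0)=0 gives C₂(t) = C_in[1 − (τ₁ e^(−t/τ₁) − τ₂ e^(−t/τ₂))/(τ₁ − τ₂)].
At t = 25.87: e^(−t/τ₁) = 0.468021, e^(−t/τ₂) = 0.0334787.
C₂ = 4.785·[1 − (34.0735·0.468021 − 7.61589·0.0334787)/(26.4576)] = 4.785·0.406894 = 1.94699 mg/L.

1.947 mg/L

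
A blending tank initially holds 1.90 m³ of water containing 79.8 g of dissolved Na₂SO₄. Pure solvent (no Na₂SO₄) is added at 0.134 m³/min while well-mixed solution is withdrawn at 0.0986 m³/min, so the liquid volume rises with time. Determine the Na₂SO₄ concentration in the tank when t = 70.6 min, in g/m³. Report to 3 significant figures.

1.75 g/m³

Total volume: dV/dt = Q_in − Q_out = 0.035400 m³/min, so V(t) = 1.90 + 0.035400 t and V(70.6) = 4.3992 m³.
Solute balance: dm/dt = 0 − Q_out C = −Q_out m/V(t).
Separate: dm/m = −Q_out dt/V(t) ⇒ ln(m/m₀) = −(Q_out/(Q_in−Q_out)) ln(V/V₀).
m = m₀ (V₀/V)^(Q_out/(Q_in−Q_out)) = 79.8 × (1.90/4.3992)^(2.7853) = 7.6986 g.
C = m/V = 7.6986/4.3992 = 1.7500 g/m³.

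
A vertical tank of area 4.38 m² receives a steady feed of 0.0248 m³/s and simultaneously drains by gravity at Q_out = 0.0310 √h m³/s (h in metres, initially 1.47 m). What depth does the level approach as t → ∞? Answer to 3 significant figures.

A dh/dt = Q_in − 0.0310 √h. Steady state requires inflow = outflow:
Q_in = 0.0310 √h_ss ⇒ √h_ss = 0.0248/0.0310 = 0.80000.
h_ss = 0.80000² = 0.64000 m. (Since h₀ = 1.47 m > h_ss, the level will fall toward this value.)

0.640 m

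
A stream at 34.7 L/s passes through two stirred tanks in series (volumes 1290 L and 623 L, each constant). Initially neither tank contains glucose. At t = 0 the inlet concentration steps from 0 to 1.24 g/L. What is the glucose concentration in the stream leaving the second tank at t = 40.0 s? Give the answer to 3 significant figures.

Time constants: τᵢ = Vᵢ/Q for each well-mixed tank.
τ₁ = 1290/34.7 = 37.176 s; τ₂ = 623/34.7 = 17.954 s.
Solving the cascade with C₁(0)=C₂(0)=0 gives C₂(t) = C_in[1 − (τ₁ e^(−t/τ₁) − τ₂ e^(−t/τ₂))/(τ₁ − τ₂)].
At t = 40.0: e^(−t/τ₁) = 0.34097, e^(−t/τ₂) = 0.10775.
C₂ = 1.24·[1 − (37.176·0.34097 − 17.954·0.10775)/(19.222)] = 1.24·0.44120 = 0.54709 g/L.

0.547 g/L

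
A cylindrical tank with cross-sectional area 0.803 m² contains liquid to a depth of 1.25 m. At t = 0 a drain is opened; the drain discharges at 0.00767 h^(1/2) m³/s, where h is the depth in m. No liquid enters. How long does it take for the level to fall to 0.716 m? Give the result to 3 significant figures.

56.9 s

With no inflow, A dh/dt = −0.00767 √h.
Separate and integrate: 2(√h − √h₀) = −(0.00767/A) t.
t = 2A(√h₀ − √h)/0.00767 = 2·0.803·(√1.25 − √0.716)/0.00767
  = 1.6060 × (1.1180 − 0.84617) / 0.00767 = 56.925 s.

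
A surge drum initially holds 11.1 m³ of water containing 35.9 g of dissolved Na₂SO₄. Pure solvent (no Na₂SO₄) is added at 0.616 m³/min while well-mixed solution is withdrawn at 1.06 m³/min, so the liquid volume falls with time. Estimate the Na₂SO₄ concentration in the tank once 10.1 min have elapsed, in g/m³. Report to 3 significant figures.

1.58 g/m³

Total volume: dV/dt = Q_in − Q_out = -0.44400 m³/min, so V(t) = 11.1 − 0.44400 t and V(10.1) = 6.6156 m³.
No Na₂SO₄ enters, so dm/dt = −Q_out · (m/V).
dm/m = −Q_out dt/(V₀ − 0.44400 t); integrating gives ln(m/m₀) = −(Q_out/(Q_in−Q_out)) ln(V/V₀).
m = m₀ (V₀/V)^(Q_out/(Q_in−Q_out)) = 35.9 × (11.1/6.6156)^(-2.3874) = 10.436 g.
C = m/V = 10.436/6.6156 = 1.5774 g/m³.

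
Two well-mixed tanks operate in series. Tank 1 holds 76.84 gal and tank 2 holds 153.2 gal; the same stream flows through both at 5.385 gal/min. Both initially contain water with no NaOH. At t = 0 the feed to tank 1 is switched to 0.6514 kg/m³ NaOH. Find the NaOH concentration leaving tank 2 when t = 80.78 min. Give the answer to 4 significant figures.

Each tank obeys Vᵢ dCᵢ/dt = Q(Cᵢ₋₁ − Cᵢ), so τᵢ = Vᵢ/Q.
τ₁ = 76.84/5.385 = 14.2693 min; τ₂ = 153.2/5.385 = 28.4494 min.
Solving the cascade with C₁(0)=C₂(0)=0 gives C₂(t) = C_in[1 − (τ₁ e^(−t/τ₁) − τ₂ e^(−t/τ₂))/(τ₁ − τ₂)].
At t = 80.78: e^(−t/τ₁) = 0.00347863, e^(−t/τ₂) = 0.0584591.
C₂ = 0.6514·[1 − (14.2693·0.00347863 − 28.4494·0.0584591)/(-14.1801)] = 0.6514·0.886215 = 0.577280 kg/m³.

0.5773 kg/m³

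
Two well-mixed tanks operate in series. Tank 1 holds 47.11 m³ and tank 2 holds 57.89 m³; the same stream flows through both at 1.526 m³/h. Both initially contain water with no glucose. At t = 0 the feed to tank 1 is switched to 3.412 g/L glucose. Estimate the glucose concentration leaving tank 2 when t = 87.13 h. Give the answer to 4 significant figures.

Time constants: τᵢ = Vᵢ/Q for each well-mixed tank.
τ₁ = 47.11/1.526 = 30.8716 h; τ₂ = 57.89/1.526 = 37.9358 h.
Solving the cascade with C₁(0)=C₂(0)=0 gives C₂(t) = C_in[1 − (τ₁ e^(−t/τ₁) − τ₂ e^(−t/τ₂))/(τ₁ − τ₂)].
At t = 87.13: e^(−t/τ₁) = 0.0594667, e^(−t/τ₂) = 0.100583.
C₂ = 3.412·[1 − (30.8716·0.0594667 − 37.9358·0.100583)/(-7.06422)] = 3.412·0.719736 = 2.45574 g/L.

2.456 g/L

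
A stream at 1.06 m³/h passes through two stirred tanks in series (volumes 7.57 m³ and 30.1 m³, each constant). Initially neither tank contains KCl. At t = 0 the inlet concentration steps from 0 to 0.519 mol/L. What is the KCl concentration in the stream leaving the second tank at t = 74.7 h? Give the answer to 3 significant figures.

0.469 mol/L

Each tank obeys Vᵢ dCᵢ/dt = Q(Cᵢ₋₁ − Cᵢ), so τᵢ = Vᵢ/Q.
τ₁ = 7.57/1.06 = 7.1415 h; τ₂ = 30.1/1.06 = 28.396 h.
Solving the cascade with C₁(0)=C₂(0)=0 gives C₂(t) = C_in[1 − (τ₁ e^(−t/τ₁) − τ₂ e^(−t/τ₂))/(τ₁ − τ₂)].
At t = 74.7: e^(−t/τ₁) = 2.8661e-05, e^(−t/τ₂) = 0.072033.
C₂ = 0.519·[1 − (7.1415·2.8661e-05 − 28.396·0.072033)/(-21.255)] = 0.519·0.90377 = 0.46906 mol/L.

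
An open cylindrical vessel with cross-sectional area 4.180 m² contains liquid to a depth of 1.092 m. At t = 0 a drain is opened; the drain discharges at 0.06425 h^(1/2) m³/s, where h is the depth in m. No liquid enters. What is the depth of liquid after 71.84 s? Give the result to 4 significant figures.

0.2429 m

A dh/dt = −Q_out = −0.06425 √h.
∫ h^(−1/2) dh = −(0.06425/A) ∫ dt, giving 2√h = 2√h₀ − (0.06425/A) t.
√h = √1.092 − 0.06425·71.84/(2·4.180) = 1.04499 − 0.552120 = 0.492868.
h = 0.492868² = 0.242919 m.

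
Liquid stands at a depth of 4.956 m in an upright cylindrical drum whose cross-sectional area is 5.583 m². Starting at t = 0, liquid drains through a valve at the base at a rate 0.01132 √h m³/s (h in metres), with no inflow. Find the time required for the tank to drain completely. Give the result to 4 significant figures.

With no inflow, A dh/dt = −0.01132 √h.
Separate and integrate: 2(√h − √h₀) = −(0.01132/A) t.
Tank is empty when √h = 0: t_empty = 2A√h₀/0.01132.
t_empty = 2·5.583·√4.956/0.01132 = 11.1660·2.22621/0.01132 = 2195.92 s.

2196 s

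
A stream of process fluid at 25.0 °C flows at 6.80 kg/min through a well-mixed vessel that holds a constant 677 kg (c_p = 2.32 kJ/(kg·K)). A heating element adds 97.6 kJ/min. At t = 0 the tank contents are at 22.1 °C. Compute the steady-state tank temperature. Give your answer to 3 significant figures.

M c_p dT/dt = ṁ c_p (T_in − T) + Q̇.
At steady state dT/dt = 0 ⇒ T_ss = T_in + Q̇/(ṁ c_p) = 25.0 + 97.6/(6.80·2.32) = 31.187 °C.

31.2 °C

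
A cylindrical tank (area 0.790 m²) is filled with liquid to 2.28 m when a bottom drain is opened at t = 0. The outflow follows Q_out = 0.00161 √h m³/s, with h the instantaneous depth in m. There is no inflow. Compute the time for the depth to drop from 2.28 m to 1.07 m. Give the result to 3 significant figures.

467 s

Volume balance on the tank: A dh/dt = −0.00161 √h.
This is separable: 2 d(√h)/dt = −0.00161/A, so √h = √h₀ − (0.00161/(2A)) t.
t = 2A(√h₀ − √h)/0.00161 = 2·0.790·(√2.28 − √1.07)/0.00161
  = 1.5800 × (1.5100 − 1.0344) / 0.00161 = 466.70 s.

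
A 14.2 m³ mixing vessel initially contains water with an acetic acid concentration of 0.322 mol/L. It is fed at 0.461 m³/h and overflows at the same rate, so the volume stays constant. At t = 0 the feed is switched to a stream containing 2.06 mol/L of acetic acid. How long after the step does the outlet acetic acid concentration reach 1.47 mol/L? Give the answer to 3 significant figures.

Transient balance on the dissolved component: V dC/dt = Q(C_in − C), so τ = V/Q = 30.803 h.
C(t) = C_in + (C₀ − C_in) e^(−t/τ). Set C = 1.47 and solve for t:
e^(−t/τ) = (C − C_in)/(C₀ − C_in) = (1.47 − 2.06)/(0.322 − 2.06) = 0.33947
t = −τ ln(…) = 30.803 × 1.0804 = 33.278 h.

33.3 h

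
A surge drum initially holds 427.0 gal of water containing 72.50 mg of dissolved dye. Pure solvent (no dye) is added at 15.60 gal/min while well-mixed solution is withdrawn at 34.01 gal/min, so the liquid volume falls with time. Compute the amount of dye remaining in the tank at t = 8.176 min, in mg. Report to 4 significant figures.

32.48 mg

Let m(t) be the amount of dye. Volume: V(t) = V₀ + (Q_in − Q_out) t = 427.0 − 18.4100 t; V(8.176) = 276.480 gal.
Solute balance: dm/dt = 0 − Q_out C = −Q_out m/V(t).
Separate: dm/m = −Q_out dt/V(t) ⇒ ln(m/m₀) = −(Q_out/(Q_in−Q_out)) ln(V/V₀).
m = m₀ (V₀/V)^(Q_out/(Q_in−Q_out)) = 72.50 × (427.0/276.480)^(-1.84737) = 32.4804 mg.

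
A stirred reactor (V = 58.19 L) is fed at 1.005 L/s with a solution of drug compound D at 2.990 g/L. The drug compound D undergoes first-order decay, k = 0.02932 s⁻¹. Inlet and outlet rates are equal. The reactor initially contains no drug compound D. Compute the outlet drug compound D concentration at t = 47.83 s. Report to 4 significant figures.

Accumulation = in − out − consumed: V dC/dt = Q C_in − Q C − k V C.
This is linear with rate a = Q/V + k = 0.0465910 s⁻¹.
C_ss = Q C_in/(Q + kV) = 1.10838 g/L; C(t) = C_ss + (C₀ − C_ss) e^(−a t).
C(47.83) = 1.10838 + (-1.10838)·e^(−0.0465910·47.83) = 1.10838 + (-1.10838)·0.107695 = 0.989008 g/L.

0.9890 g/L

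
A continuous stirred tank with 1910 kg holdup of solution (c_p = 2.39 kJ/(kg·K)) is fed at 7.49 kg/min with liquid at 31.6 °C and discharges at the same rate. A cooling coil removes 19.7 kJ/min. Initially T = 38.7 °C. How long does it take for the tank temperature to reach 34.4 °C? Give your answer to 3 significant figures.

189 min

M c_p dT/dt = ṁ c_p (T_in − T) − Q̇.
τ = M/ṁ = 255.01 min; T_ss = T_in − Q̇/(ṁ c_p) = 30.500 °C.
T(t) = T_ss + (T₀ − T_ss) e^(−t/τ). Set T = 34.4:
e^(−t/τ) = (34.4 − 30.500)/(38.7 − 30.500) = 0.47564
t = −255.01 · ln(0.47564) = 189.49 min.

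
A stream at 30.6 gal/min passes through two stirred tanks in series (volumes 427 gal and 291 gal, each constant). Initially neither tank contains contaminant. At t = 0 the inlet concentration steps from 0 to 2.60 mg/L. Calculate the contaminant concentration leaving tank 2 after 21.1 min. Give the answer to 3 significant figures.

1.41 mg/L

Species balance on tank i: dCᵢ/dt = (Cᵢ₋₁ − Cᵢ)/τᵢ with τᵢ = Vᵢ/Q.
τ₁ = 427/30.6 = 13.954 min; τ₂ = 291/30.6 = 9.5098 min.
Solving the cascade with C₁(0)=C₂(0)=0 gives C₂(t) = C_in[1 − (τ₁ e^(−t/τ₁) − τ₂ e^(−t/τ₂))/(τ₁ − τ₂)].
At t = 21.1: e^(−t/τ₁) = 0.22045, e^(−t/τ₂) = 0.10874.
C₂ = 2.60·[1 − (13.954·0.22045 − 9.5098·0.10874)/(4.4444)] = 2.60·0.54053 = 1.4054 mg/L.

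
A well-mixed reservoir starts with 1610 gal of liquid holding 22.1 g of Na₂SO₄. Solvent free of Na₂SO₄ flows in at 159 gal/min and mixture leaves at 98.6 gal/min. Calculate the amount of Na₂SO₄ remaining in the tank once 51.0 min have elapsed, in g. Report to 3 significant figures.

Total volume: dV/dt = Q_in − Q_out = 60.400 gal/min, so V(t) = 1610 + 60.400 t and V(51.0) = 4690.4 gal.
Species balance (pure solvent in): dm/dt = −Q_out · m/V(t).
Separate: dm/m = −Q_out dt/V(t) ⇒ ln(m/m₀) = −(Q_out/(Q_in−Q_out)) ln(V/V₀).
m = m₀ (V₀/V)^(Q_out/(Q_in−Q_out)) = 22.1 × (1610/4690.4)^(1.6325) = 3.8575 g.

3.86 g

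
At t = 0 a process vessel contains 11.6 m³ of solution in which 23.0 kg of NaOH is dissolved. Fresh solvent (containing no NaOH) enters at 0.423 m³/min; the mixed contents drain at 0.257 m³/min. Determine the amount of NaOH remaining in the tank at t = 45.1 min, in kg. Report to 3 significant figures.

Total volume: dV/dt = Q_in − Q_out = 0.16600 m³/min, so V(t) = 11.6 + 0.16600 t and V(45.1) = 19.087 m³.
No NaOH enters, so dm/dt = −Q_out · (m/V).
dm/m = −Q_out dt/(V₀ + 0.16600 t); integrating gives ln(m/m₀) = −(Q_out/(Q_in−Q_out)) ln(V/V₀).
m = m₀ (V₀/V)^(Q_out/(Q_in−Q_out)) = 23.0 × (11.6/19.087)^(1.5482) = 10.639 kg.

10.6 kg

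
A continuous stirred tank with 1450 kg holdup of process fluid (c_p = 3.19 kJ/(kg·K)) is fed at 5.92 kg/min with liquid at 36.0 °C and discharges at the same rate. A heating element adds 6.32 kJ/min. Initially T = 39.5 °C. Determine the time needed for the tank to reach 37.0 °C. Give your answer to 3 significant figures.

382 min

Unsteady energy balance on the tank contents: M c_p dT/dt = ṁ c_p (T_in − T) + 6.32.
τ = M/ṁ = 244.93 min; T_ss = T_in + Q̇/(ṁ c_p) = 36.335 °C.
T(t) = T_ss + (T₀ − T_ss) e^(−t/τ). Set T = 37.0:
e^(−t/τ) = (37.0 − 36.335)/(39.5 − 36.335) = 0.21020
t = −244.93 · ln(0.21020) = 382.03 min.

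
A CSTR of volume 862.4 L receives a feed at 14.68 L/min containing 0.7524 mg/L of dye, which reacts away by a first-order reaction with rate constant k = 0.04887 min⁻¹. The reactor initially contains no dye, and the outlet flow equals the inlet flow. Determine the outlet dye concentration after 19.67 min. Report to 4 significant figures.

Species balance: V dC/dt = Q C_in − Q C − k V C.
dC/dt = (Q/V) C_in − (Q/V + k) C; effective rate a = Q/V + k = 0.0170223 + 0.04887 = 0.0658923 min⁻¹.
C_ss = Q C_in/(Q + kV) = 0.194371 mg/L; C(t) = C_ss + (C₀ − C_ss) e^(−a t).
C(19.67) = 0.194371 + (-0.194371)·e^(−0.0658923·19.67) = 0.194371 + (-0.194371)·0.273597 = 0.141192 mg/L.

0.1412 mg/L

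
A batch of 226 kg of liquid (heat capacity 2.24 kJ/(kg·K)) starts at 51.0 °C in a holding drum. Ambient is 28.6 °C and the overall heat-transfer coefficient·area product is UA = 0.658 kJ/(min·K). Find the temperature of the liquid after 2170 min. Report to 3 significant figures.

Lumped-capacitance energy balance: M c_p dT/dt = UA(T_amb − T).
dT/dt = (T_ss − T)/τ with T_ss = T_amb = 28.600 °C, τ = M c_p/UA = 226·2.24/0.658 = 769.36 min.
This is linear first-order; T(t) = T_ss + (T₀ − T_ss) e^(−t/τ).
T(2170) = 28.600 + (22.400)·0.059575 = 29.934 °C.

29.9 °C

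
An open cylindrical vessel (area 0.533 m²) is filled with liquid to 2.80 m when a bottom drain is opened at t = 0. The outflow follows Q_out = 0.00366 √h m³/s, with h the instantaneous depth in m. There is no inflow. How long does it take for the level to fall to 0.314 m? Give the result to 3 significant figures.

324 s

With no inflow, A dh/dt = −0.00366 √h.
∫ h^(−1/2) dh = −(0.00366/A) ∫ dt, giving 2√h = 2√h₀ − (0.00366/A) t.
t = 2A(√h₀ − √h)/0.00366 = 2·0.533·(√2.80 − √0.314)/0.00366
  = 1.0660 × (1.6733 − 0.56036) / 0.00366 = 324.16 s.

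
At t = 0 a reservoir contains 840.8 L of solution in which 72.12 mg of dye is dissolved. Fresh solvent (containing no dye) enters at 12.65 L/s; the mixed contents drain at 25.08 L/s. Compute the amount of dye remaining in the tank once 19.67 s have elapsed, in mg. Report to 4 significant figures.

36.05 mg

Total volume: dV/dt = Q_in − Q_out = -12.4300 L/s, so V(t) = 840.8 − 12.4300 t and V(19.67) = 596.302 L.
Solute balance: dm/dt = 0 − Q_out C = −Q_out m/V(t).
dm/m = −Q_out dt/(V₀ − 12.4300 t); integrating gives ln(m/m₀) = −(Q_out/(Q_in−Q_out)) ln(V/V₀).
m = m₀ (V₀/V)^(Q_out/(Q_in−Q_out)) = 72.12 × (840.8/596.302)^(-2.01770) = 36.0547 mg.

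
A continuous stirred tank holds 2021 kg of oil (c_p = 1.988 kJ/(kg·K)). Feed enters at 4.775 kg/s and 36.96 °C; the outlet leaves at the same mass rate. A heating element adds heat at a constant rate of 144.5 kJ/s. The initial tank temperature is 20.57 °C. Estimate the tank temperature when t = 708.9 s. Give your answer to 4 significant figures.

M c_p dT/dt = ṁ c_p (T_in − T) + Q̇.
Rearrange: dT/dt = (T_ss − T)/τ with τ = M/ṁ = 423.246 s and T_ss = T_in + Q̇/(ṁ c_p) = 52.1822 °C.
This is linear first-order; T(t) = T_ss + (T₀ − T_ss) e^(−t/τ).
T(708.9) = 52.1822 + (-31.6122)·e^(−708.9/423.246) = 52.1822 + (-31.6122)·0.187325 = 46.2605 °C.

46.26 °C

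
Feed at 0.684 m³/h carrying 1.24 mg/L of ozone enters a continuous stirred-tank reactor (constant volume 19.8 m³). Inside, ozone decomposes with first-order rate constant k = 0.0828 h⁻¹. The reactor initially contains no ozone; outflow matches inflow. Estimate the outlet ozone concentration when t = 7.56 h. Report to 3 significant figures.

0.215 mg/L

Species balance: V dC/dt = Q C_in − Q C − k V C.
This is linear with rate a = Q/V + k = 0.11735 h⁻¹.
C_ss = Q C_in/(Q + kV) = 0.36504 mg/L; C(t) = C_ss + (C₀ − C_ss) e^(−a t).
C(7.56) = 0.36504 + (-0.36504)·e^(−0.11735·7.56) = 0.36504 + (-0.36504)·0.41184 = 0.21471 mg/L.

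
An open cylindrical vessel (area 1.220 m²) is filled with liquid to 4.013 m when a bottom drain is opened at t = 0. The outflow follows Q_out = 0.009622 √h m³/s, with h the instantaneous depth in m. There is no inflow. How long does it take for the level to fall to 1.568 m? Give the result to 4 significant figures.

190.5 s

Mass balance (ρ constant): A dh/dt = −0.009622 √h.
Separate and integrate: 2(√h − √h₀) = −(0.009622/A) t.
t = 2A(√h₀ − √h)/0.009622 = 2·1.220·(√4.013 − √1.568)/0.009622
  = 2.44000 × (2.00325 − 1.25220) / 0.009622 = 190.455 s.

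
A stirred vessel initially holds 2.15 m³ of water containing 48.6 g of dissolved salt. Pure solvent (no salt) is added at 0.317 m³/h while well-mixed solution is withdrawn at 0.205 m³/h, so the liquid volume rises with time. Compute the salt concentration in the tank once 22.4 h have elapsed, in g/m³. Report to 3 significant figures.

2.53 g/m³

Total volume: dV/dt = Q_in − Q_out = 0.11200 m³/h, so V(t) = 2.15 + 0.11200 t and V(22.4) = 4.6588 m³.
Solute balance: dm/dt = 0 − Q_out C = −Q_out m/V(t).
Separate: dm/m = −Q_out dt/V(t) ⇒ ln(m/m₀) = −(Q_out/(Q_in−Q_out)) ln(V/V₀).
m = m₀ (V₀/V)^(Q_out/(Q_in−Q_out)) = 48.6 × (2.15/4.6588)^(1.8304) = 11.801 g.
C = m/V = 11.801/4.6588 = 2.5332 g/m³.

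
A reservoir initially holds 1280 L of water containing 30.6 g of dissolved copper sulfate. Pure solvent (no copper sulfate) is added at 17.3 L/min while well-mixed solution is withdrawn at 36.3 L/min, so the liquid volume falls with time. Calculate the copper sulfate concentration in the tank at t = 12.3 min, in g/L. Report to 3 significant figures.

Total volume: dV/dt = Q_in − Q_out = -19.000 L/min, so V(t) = 1280 − 19.000 t and V(12.3) = 1046.3 L.
Species balance (pure solvent in): dm/dt = −Q_out · m/V(t).
dm/m = −Q_out dt/(V₀ − 19.000 t); integrating gives ln(m/m₀) = −(Q_out/(Q_in−Q_out)) ln(V/V₀).
m = m₀ (V₀/V)^(Q_out/(Q_in−Q_out)) = 30.6 × (1280/1046.3)^(-1.9105) = 20.818 g.
C = m/V = 20.818/1046.3 = 0.019897 g/L.

0.0199 g/L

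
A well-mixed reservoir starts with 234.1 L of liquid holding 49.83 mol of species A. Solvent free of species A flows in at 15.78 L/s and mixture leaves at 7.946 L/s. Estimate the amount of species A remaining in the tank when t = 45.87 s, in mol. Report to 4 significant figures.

Total volume: dV/dt = Q_in − Q_out = 7.83400 L/s, so V(t) = 234.1 + 7.83400 t and V(45.87) = 593.446 L.
Solute balance: dm/dt = 0 − Q_out C = −Q_out m/V(t).
dm/m = −Q_out dt/(V₀ + 7.83400 t); integrating gives ln(m/m₀) = −(Q_out/(Q_in−Q_out)) ln(V/V₀).
m = m₀ (V₀/V)^(Q_out/(Q_in−Q_out)) = 49.83 × (234.1/593.446)^(1.01430) = 19.3971 mol.

19.40 mol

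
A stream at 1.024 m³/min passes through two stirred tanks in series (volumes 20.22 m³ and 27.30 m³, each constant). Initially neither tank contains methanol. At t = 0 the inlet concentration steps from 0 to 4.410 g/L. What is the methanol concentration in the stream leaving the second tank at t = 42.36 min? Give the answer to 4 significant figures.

Time constants: τᵢ = Vᵢ/Q for each well-mixed tank.
τ₁ = 20.22/1.024 = 19.7461 min; τ₂ = 27.30/1.024 = 26.6602 min.
Tank 1: C₁ = C_in(1 − e^(−t/τ₁)). Tank 2 (τ₁ ≠ τ₂): C₂ = C_in[1 − (τ₁ e^(−t/τ₁) − τ₂ e^(−t/τ₂))/(τ₁ − τ₂)].
At t = 42.36: e^(−t/τ₁) = 0.117041, e^(−t/τ₂) = 0.204153.
C₂ = 4.410·[1 − (19.7461·0.117041 − 26.6602·0.204153)/(-6.91406)] = 4.410·0.547062 = 2.41254 g/L.

2.413 g/L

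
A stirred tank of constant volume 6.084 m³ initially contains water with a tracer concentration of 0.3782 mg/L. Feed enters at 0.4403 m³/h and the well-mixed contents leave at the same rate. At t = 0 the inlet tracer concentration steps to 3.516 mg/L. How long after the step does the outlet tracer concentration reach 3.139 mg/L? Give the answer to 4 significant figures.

29.28 h

Species balance: V dC/dt = Q(C_in − C) ⇒ τ = V/Q = 13.8179 h.
C(t) = C_in + (C₀ − C_in) e^(−t/τ). Set C = 3.139 and solve for t:
e^(−t/τ) = (C − C_in)/(C₀ − C_in) = (3.139 − 3.516)/(0.3782 − 3.516) = 0.120148
t = −τ ln(…) = 13.8179 × 2.11903 = 29.2805 h.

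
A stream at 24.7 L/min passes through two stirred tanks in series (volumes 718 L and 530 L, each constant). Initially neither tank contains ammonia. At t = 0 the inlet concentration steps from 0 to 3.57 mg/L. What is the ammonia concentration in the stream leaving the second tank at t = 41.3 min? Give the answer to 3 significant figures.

Time constants: τᵢ = Vᵢ/Q for each well-mixed tank.
τ₁ = 718/24.7 = 29.069 min; τ₂ = 530/24.7 = 21.457 min.
Tank 1: C₁ = C_in(1 − e^(−t/τ₁)). Tank 2 (τ₁ ≠ τ₂): C₂ = C_in[1 − (τ₁ e^(−t/τ₁) − τ₂ e^(−t/τ₂))/(τ₁ − τ₂)].
At t = 41.3: e^(−t/τ₁) = 0.24153, e^(−t/τ₂) = 0.14591.
C₂ = 3.57·[1 − (29.069·0.24153 − 21.457·0.14591)/(7.6113)] = 3.57·0.48892 = 1.7454 mg/L.

1.75 mg/L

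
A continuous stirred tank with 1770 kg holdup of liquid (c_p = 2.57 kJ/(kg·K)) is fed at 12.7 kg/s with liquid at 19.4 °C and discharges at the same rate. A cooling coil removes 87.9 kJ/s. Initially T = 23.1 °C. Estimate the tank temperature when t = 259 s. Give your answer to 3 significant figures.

17.7 °C

Heat balance on the well-mixed liquid: M c_p dT/dt = ṁ c_p (T_in − T) − 87.9.
τ = M/ṁ = 139.37 s; T_ss = T_in − Q̇/(ṁ c_p) = 19.4 − 87.9/(12.7·2.57) = 16.707 °C.
T approaches T_ss exponentially: T(t) = T_ss + (T₀ − T_ss) e^(−t/τ).
T(259) = 16.707 + (6.3931)·e^(−259/139.37) = 16.707 + (6.3931)·0.15593 = 17.704 °C.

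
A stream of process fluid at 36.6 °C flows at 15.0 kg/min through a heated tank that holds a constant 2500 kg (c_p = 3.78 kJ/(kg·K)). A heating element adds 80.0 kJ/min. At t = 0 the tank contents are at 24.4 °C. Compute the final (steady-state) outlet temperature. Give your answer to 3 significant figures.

M c_p dT/dt = ṁ c_p (T_in − T) + Q̇.
At steady state dT/dt = 0 ⇒ T_ss = T_in + Q̇/(ṁ c_p) = 36.6 + 80.0/(15.0·3.78) = 38.011 °C.

38.0 °C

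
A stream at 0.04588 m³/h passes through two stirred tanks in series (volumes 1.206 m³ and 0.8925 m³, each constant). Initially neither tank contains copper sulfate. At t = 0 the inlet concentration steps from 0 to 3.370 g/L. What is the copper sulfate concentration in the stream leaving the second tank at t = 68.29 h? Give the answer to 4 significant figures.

2.692 g/L

Time constants: τᵢ = Vᵢ/Q for each well-mixed tank.
τ₁ = 1.206/0.04588 = 26.2860 h; τ₂ = 0.8925/0.04588 = 19.4529 h.
Solving the cascade with C₁(0)=C₂(0)=0 gives C₂(t) = C_in[1 − (τ₁ e^(−t/τ₁) − τ₂ e^(−t/τ₂))/(τ₁ − τ₂)].
At t = 68.29: e^(−t/τ₁) = 0.0744249, e^(−t/τ₂) = 0.0298812.
C₂ = 3.370·[1 − (26.2860·0.0744249 − 19.4529·0.0298812)/(6.83304)] = 3.370·0.798764 = 2.69183 g/L.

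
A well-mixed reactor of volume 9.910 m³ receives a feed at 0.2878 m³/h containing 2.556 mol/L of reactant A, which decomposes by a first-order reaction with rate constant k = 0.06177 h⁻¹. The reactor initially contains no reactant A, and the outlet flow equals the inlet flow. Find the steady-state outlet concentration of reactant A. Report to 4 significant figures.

0.8174 mol/L

V dC/dt = Q(C_in − C) − k V C.
At steady state: 0 = Q C_in − (Q + kV) C_ss, so C_ss = Q C_in/(Q + kV).
C_ss = 0.2878·2.556/(0.2878 + 0.06177·9.910) = 0.735617/0.899941 = 0.817406 mol/L.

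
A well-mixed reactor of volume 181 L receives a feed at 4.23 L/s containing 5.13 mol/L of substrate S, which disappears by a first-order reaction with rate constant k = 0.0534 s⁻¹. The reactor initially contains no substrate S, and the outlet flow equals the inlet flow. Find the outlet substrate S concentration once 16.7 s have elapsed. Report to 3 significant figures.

1.13 mol/L

V dC/dt = Q(C_in − C) − k V C.
dC/dt = (Q/V) C_in − (Q/V + k) C; effective rate a = Q/V + k = 0.023370 + 0.0534 = 0.076770 s⁻¹.
C_ss = Q C_in/(Q + kV) = 1.5617 mol/L; C(t) = C_ss + (C₀ − C_ss) e^(−a t).
C(16.7) = 1.5617 + (-1.5617)·e^(−0.076770·16.7) = 1.5617 + (-1.5617)·0.27746 = 1.1284 mol/L.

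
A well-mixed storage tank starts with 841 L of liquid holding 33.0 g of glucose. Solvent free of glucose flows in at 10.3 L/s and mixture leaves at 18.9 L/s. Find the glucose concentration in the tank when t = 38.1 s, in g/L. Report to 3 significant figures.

0.0217 g/L

Total volume: dV/dt = Q_in − Q_out = -8.6000 L/s, so V(t) = 841 − 8.6000 t and V(38.1) = 513.34 L.
Solute balance: dm/dt = 0 − Q_out C = −Q_out m/V(t).
Separate: dm/m = −Q_out dt/V(t) ⇒ ln(m/m₀) = −(Q_out/(Q_in−Q_out)) ln(V/V₀).
m = m₀ (V₀/V)^(Q_out/(Q_in−Q_out)) = 33.0 × (841/513.34)^(-2.1977) = 11.152 g.
C = m/V = 11.152/513.34 = 0.021724 g/L.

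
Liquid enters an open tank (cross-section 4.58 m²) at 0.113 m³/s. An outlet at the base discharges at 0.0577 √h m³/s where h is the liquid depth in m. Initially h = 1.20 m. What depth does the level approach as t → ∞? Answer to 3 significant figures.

3.84 m

A dh/dt = Q_in − 0.0577 √h. Steady state requires inflow = outflow:
Q_in = 0.0577 √h_ss ⇒ √h_ss = 0.113/0.0577 = 1.9584.
h_ss = 1.9584² = 3.8354 m. (Since h₀ = 1.20 m < h_ss, the level will rise toward this value.)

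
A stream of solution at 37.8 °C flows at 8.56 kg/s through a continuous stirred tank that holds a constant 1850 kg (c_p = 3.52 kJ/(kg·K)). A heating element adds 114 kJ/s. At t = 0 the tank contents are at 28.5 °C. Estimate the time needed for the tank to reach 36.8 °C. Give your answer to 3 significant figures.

217 s

M c_p dT/dt = ṁ c_p (T_in − T) + Q̇.
τ = M/ṁ = 216.12 s; T_ss = T_in + Q̇/(ṁ c_p) = 41.583 °C.
T(t) = T_ss + (T₀ − T_ss) e^(−t/τ). Set T = 36.8:
e^(−t/τ) = (36.8 − 41.583)/(28.5 − 41.583) = 0.36561
t = −216.12 · ln(0.36561) = 217.46 s.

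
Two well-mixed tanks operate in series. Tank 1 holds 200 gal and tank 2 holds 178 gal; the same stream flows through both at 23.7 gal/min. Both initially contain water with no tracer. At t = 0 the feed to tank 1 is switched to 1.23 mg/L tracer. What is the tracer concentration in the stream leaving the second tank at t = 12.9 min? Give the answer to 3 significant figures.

Species balance on tank i: dCᵢ/dt = (Cᵢ₋₁ − Cᵢ)/τᵢ with τᵢ = Vᵢ/Q.
τ₁ = 200/23.7 = 8.4388 min; τ₂ = 178/23.7 = 7.5105 min.
Solving the cascade with C₁(0)=C₂(0)=0 gives C₂(t) = C_in[1 − (τ₁ e^(−t/τ₁) − τ₂ e^(−t/τ₂))/(τ₁ − τ₂)].
At t = 12.9: e^(−t/τ₁) = 0.21683, e^(−t/τ₂) = 0.17950.
C₂ = 1.23·[1 − (8.4388·0.21683 − 7.5105·0.17950)/(0.92827)] = 1.23·0.48115 = 0.59181 mg/L.

0.592 mg/L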